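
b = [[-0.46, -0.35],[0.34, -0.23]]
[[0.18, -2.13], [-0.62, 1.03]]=b @ [[-1.15, 3.79],[1.00, 1.11]]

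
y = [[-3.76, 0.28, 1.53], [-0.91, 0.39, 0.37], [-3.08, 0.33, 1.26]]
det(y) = -0.01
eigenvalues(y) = [-2.46, 0.01, 0.34]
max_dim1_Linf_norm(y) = 3.76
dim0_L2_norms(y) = [4.94, 0.58, 2.02]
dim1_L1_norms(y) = [5.57, 1.67, 4.67]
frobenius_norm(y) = 5.37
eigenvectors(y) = [[0.77, -0.38, -0.23], [0.16, 0.00, -0.87], [0.62, -0.93, -0.45]]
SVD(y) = [[-0.76, 0.3, -0.58],[-0.19, -0.95, -0.24],[-0.62, -0.07, 0.78]] @ diag([5.362707277606532, 0.31344325860322775, 0.004896768539842919]) @ [[0.92,  -0.09,  -0.38],  [-0.09,  -1.00,  0.03],  [0.38,  -0.00,  0.93]]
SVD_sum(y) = [[-3.75, 0.37, 1.53], [-0.93, 0.09, 0.38], [-3.08, 0.31, 1.26]] + [[-0.01, -0.09, 0.00], [0.03, 0.3, -0.01], [0.00, 0.02, -0.00]] + [[-0.00, 0.00, -0.0],  [-0.00, 0.0, -0.0],  [0.0, -0.0, 0.0]]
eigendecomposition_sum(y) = [[-3.73, 0.19, 1.51], [-0.80, 0.04, 0.32], [-3.01, 0.15, 1.22]] + [[-0.00,-0.0,0.01], [0.00,0.0,-0.0], [-0.01,-0.00,0.01]] + [[-0.03, 0.09, 0.01], [-0.11, 0.35, 0.05], [-0.06, 0.18, 0.02]]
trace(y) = -2.11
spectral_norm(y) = 5.36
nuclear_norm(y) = 5.68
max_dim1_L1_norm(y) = 5.57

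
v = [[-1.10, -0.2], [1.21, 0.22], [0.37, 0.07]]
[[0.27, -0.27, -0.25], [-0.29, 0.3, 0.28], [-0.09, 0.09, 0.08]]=v @ [[-0.22,0.13,0.21], [-0.13,0.64,0.1]]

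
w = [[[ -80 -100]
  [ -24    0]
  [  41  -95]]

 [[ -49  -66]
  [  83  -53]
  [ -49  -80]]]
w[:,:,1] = [[-100, 0, -95], [-66, -53, -80]]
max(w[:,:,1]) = 0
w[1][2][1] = -80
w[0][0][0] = -80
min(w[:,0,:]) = -100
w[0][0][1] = -100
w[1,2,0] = -49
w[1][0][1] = -66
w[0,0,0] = -80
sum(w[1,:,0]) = -15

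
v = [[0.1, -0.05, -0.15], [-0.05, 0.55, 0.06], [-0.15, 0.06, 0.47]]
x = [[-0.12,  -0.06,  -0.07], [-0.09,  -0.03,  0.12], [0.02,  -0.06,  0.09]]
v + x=[[-0.02, -0.11, -0.22], [-0.14, 0.52, 0.18], [-0.13, 0.00, 0.56]]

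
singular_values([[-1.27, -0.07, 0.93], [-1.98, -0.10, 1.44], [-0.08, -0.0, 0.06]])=[2.91, 0.01, 0.0]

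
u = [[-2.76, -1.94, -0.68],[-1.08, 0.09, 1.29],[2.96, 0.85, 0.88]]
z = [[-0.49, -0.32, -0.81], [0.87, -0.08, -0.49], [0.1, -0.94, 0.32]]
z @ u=[[-0.70, 0.23, -0.79], [-3.77, -2.11, -1.13], [1.69, -0.01, -1.00]]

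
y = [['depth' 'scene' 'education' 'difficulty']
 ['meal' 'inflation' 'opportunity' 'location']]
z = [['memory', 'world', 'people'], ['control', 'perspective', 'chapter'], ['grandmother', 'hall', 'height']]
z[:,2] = ['people', 'chapter', 'height']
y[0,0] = 'depth'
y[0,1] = 'scene'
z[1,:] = ['control', 'perspective', 'chapter']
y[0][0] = 'depth'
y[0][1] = 'scene'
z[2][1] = 'hall'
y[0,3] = 'difficulty'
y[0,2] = 'education'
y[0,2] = 'education'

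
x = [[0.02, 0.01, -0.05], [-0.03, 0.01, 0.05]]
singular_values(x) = [0.08, 0.02]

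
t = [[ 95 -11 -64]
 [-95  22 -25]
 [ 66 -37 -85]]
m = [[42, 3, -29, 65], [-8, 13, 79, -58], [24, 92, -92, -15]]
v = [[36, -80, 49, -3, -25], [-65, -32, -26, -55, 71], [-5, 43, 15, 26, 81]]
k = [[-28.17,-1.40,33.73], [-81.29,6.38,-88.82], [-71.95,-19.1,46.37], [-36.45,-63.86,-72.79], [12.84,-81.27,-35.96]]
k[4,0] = 12.84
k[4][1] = -81.27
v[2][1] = 43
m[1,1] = 13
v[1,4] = 71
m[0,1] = 3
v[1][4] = 71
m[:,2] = [-29, 79, -92]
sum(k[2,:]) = -44.680000000000014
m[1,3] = -58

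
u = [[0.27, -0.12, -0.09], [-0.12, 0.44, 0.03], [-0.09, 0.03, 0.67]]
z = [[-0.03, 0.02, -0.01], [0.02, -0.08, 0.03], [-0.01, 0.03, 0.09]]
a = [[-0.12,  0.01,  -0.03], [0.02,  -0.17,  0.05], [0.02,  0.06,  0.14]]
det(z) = 0.00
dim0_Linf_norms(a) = [0.12, 0.17, 0.14]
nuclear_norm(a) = 0.45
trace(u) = 1.38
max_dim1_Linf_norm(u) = 0.67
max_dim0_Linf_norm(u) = 0.67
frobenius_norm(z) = 0.13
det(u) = 0.07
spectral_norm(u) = 0.70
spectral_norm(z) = 0.10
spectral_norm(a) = 0.18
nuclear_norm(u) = 1.38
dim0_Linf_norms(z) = [0.03, 0.08, 0.09]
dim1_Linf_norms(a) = [0.12, 0.17, 0.14]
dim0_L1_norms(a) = [0.16, 0.24, 0.22]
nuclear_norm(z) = 0.21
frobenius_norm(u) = 0.87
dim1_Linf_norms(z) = [0.03, 0.08, 0.09]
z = a @ u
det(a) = 0.00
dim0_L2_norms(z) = [0.04, 0.09, 0.1]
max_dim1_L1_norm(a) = 0.24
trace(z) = -0.02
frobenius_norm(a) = 0.27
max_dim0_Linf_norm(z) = 0.09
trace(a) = -0.15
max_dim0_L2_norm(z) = 0.1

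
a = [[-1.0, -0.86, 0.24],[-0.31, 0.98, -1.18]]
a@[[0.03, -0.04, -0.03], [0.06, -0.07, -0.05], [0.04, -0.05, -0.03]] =[[-0.07, 0.09, 0.07], [0.0, 0.00, -0.0]]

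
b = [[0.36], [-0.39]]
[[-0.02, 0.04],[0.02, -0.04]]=b@[[-0.05, 0.11]]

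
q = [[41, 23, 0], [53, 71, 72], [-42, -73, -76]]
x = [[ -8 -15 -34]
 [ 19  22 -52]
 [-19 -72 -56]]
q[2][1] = -73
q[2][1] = -73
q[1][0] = 53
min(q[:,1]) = -73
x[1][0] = 19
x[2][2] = -56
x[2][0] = -19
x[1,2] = -52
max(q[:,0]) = 53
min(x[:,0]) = -19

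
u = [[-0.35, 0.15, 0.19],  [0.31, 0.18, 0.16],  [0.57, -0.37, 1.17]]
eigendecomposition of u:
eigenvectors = [[0.87, -0.14, -0.28], [-0.32, -0.2, -0.94], [-0.37, -0.97, -0.22]]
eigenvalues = [-0.49, 1.18, 0.31]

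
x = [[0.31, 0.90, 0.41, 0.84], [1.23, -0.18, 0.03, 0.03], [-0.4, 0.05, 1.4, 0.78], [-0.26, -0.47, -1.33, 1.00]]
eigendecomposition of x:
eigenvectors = [[(0.55+0j), -0.65+0.00j, -0.05-0.40j, (-0.05+0.4j)], [-0.82+0.00j, -0.54+0.00j, -0.21-0.20j, (-0.21+0.2j)], [0.12+0.00j, (0.39+0j), (0.01-0.49j), 0.01+0.49j], [(-0.04+0j), -0.36+0.00j, 0.72+0.00j, (0.72-0j)]]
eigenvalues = [(-1.01+0j), (1.28+0j), (1.13+1.17j), (1.13-1.17j)]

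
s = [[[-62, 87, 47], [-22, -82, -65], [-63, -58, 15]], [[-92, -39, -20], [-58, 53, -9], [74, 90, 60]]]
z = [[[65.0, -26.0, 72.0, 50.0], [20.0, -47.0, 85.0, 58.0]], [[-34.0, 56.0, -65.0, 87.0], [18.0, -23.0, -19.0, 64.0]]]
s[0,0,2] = 47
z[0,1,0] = 20.0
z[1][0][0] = -34.0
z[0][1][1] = -47.0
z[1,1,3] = 64.0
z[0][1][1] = -47.0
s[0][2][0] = -63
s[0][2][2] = 15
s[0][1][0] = -22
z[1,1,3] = 64.0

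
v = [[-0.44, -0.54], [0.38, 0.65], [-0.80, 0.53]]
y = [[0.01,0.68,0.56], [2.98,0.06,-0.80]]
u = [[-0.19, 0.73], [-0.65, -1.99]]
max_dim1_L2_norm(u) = 2.09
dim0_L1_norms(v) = [1.62, 1.72]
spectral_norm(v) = 1.02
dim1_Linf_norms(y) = [0.68, 2.98]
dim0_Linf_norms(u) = [0.65, 1.99]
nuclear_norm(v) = 1.99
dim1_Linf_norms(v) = [0.54, 0.65, 0.8]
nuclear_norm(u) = 2.58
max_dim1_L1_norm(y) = 3.84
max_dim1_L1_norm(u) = 2.64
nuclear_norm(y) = 3.96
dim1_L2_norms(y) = [0.88, 3.09]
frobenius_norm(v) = 1.40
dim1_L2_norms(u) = [0.75, 2.09]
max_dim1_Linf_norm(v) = 0.8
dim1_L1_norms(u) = [0.92, 2.64]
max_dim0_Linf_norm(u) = 1.99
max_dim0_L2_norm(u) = 2.12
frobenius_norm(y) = 3.21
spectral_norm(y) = 3.09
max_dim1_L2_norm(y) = 3.09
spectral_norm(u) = 2.19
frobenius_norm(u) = 2.23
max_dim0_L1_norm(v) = 1.72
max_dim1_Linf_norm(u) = 1.99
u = y @ v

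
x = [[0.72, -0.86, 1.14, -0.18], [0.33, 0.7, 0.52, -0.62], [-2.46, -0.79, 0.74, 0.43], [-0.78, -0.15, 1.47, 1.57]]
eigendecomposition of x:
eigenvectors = [[(-0.08+0.47j), -0.08-0.47j, -0.27+0.13j, -0.27-0.13j], [(-0.03+0.27j), -0.03-0.27j, 0.38-0.22j, (0.38+0.22j)], [-0.68+0.00j, -0.68-0.00j, (-0.07-0.16j), -0.07+0.16j], [0.10+0.47j, 0.10-0.47j, (-0.83+0j), -0.83-0.00j]]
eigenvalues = [(0.35+1.71j), (0.35-1.71j), (1.52+0.36j), (1.52-0.36j)]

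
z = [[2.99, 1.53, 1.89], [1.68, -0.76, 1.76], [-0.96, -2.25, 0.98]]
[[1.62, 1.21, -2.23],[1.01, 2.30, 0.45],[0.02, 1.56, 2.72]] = z @ [[0.13,  0.72,  -0.37], [0.16,  -0.9,  -0.97], [0.52,  0.23,  0.19]]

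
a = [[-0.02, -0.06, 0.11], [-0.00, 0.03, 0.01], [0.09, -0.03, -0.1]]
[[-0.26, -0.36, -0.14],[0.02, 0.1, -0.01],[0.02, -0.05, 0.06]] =a @ [[-1.41, -0.63, -0.77], [1.31, 3.91, 0.12], [-1.88, -1.28, -1.36]]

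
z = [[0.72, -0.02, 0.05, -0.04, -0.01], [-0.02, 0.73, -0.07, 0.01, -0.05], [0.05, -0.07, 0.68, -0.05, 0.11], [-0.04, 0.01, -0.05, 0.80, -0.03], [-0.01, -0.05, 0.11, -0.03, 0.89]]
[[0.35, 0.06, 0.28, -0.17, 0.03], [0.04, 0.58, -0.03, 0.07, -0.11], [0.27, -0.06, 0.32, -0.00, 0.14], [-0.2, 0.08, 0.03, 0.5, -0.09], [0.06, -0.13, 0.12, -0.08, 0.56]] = z @ [[0.45,0.11,0.36,-0.20,0.03], [0.11,0.79,0.01,0.09,-0.1], [0.36,0.01,0.44,0.08,0.09], [-0.2,0.09,0.08,0.62,-0.08], [0.03,-0.10,0.09,-0.08,0.61]]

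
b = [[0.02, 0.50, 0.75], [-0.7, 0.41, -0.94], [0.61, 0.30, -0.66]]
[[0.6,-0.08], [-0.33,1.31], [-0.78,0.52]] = b@ [[-0.50, -0.38],  [0.09, 0.93],  [0.76, -0.71]]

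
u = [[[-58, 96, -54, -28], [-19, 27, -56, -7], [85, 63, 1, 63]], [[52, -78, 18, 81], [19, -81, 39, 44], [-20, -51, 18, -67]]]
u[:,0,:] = [[-58, 96, -54, -28], [52, -78, 18, 81]]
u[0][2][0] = 85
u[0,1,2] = -56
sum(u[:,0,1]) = 18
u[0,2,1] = 63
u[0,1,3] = -7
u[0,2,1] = 63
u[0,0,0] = -58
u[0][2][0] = 85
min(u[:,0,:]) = -78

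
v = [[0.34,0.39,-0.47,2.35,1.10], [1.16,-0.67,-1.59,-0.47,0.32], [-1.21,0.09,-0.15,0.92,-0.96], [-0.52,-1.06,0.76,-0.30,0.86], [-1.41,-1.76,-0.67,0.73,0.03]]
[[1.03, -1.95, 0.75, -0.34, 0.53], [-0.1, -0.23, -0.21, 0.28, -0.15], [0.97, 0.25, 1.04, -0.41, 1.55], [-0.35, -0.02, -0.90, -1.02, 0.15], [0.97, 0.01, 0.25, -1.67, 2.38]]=v@[[-0.01, -0.31, -0.36, 0.38, -0.49], [-0.24, -0.01, 0.44, 0.59, -0.63], [-0.11, 0.01, -0.45, -0.12, -0.26], [0.64, -0.58, 0.31, -0.23, 0.57], [-0.39, -0.43, -0.22, -0.2, -0.47]]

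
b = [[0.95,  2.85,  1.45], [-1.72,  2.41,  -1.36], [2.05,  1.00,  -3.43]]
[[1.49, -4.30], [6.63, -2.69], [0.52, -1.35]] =b @ [[-1.47, -0.23],  [1.34, -1.36],  [-0.64, -0.14]]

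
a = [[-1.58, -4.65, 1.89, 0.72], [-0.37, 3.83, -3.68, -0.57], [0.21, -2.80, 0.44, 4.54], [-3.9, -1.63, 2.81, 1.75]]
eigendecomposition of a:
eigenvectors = [[0.09+0.35j,0.09-0.35j,-0.55+0.00j,(0.54+0j)],[0.37+0.11j,0.37-0.11j,0.71+0.00j,(-0.73+0j)],[0.75+0.00j,0.75-0.00j,(-0.02+0j),(0.42+0j)],[-0.31+0.25j,-0.31-0.25j,0.45+0.00j,0.06+0.00j]]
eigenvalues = [(-2.83+1.22j), (-2.83-1.22j), (3.86+0j), (6.24+0j)]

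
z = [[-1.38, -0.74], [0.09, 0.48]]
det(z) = -0.60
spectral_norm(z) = 1.60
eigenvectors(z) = [[-1.0, 0.38], [0.05, -0.93]]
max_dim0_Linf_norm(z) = 1.38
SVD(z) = [[-0.98, 0.20], [0.20, 0.98]] @ diag([1.5973001304498557, 0.37300441453805044]) @ [[0.86, 0.51], [-0.51, 0.86]]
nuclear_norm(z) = 1.97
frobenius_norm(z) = 1.64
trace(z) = -0.90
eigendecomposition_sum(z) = [[-1.37, -0.56], [0.07, 0.03]] + [[-0.01, -0.18],[0.02, 0.45]]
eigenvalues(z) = [-1.34, 0.44]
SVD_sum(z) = [[-1.34, -0.8],[0.28, 0.17]] + [[-0.04, 0.06], [-0.19, 0.31]]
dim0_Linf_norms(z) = [1.38, 0.74]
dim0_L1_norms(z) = [1.47, 1.22]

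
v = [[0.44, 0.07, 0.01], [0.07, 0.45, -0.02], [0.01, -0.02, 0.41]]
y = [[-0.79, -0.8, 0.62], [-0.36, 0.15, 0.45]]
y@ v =[[-0.4, -0.43, 0.26], [-0.14, 0.03, 0.18]]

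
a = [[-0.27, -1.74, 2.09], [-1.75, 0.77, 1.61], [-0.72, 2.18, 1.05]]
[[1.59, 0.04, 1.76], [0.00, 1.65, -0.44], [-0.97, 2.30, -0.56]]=a @[[-0.00, -0.04, 0.7], [-0.58, 0.74, -0.34], [0.28, 0.63, 0.65]]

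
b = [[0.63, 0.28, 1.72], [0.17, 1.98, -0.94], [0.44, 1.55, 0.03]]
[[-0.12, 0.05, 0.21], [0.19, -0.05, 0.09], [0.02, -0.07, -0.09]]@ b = [[0.03, 0.39, -0.25], [0.15, 0.09, 0.38], [-0.04, -0.27, 0.1]]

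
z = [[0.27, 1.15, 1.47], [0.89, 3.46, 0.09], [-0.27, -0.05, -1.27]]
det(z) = 1.39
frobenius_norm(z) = 4.24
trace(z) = 2.46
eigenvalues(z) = [3.74, -0.45, -0.84]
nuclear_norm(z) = 5.85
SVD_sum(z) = [[0.36, 1.38, 0.29], [0.87, 3.34, 0.70], [-0.09, -0.35, -0.07]] + [[0.04, -0.26, 1.17], [-0.02, 0.13, -0.61], [-0.04, 0.26, -1.21]] + [[-0.13, 0.03, 0.01], [0.04, -0.01, -0.00], [-0.14, 0.03, 0.01]]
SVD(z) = [[0.38,-0.65,0.65], [0.92,0.34,-0.19], [-0.1,0.68,0.73]] @ diag([3.8236725016621484, 1.8320199591365751, 0.1990765414556793]) @ [[0.25, 0.95, 0.2], [-0.03, 0.21, -0.98], [-0.97, 0.24, 0.08]]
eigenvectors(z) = [[0.30, 0.93, -0.85], [0.95, -0.21, 0.16], [-0.03, -0.29, 0.51]]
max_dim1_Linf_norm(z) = 3.46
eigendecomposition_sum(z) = [[0.28,1.11,0.10], [0.87,3.47,0.32], [-0.02,-0.09,-0.01]] + [[-0.87, 0.24, -1.53],[0.19, -0.05, 0.34],[0.27, -0.07, 0.48]] + [[0.87,-0.20,2.90],[-0.17,0.04,-0.56],[-0.52,0.12,-1.74]]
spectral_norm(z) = 3.82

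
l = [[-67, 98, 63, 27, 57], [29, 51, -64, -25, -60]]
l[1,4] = -60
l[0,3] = 27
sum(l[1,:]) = -69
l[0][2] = 63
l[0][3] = 27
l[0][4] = 57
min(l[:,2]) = -64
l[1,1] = 51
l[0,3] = 27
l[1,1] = 51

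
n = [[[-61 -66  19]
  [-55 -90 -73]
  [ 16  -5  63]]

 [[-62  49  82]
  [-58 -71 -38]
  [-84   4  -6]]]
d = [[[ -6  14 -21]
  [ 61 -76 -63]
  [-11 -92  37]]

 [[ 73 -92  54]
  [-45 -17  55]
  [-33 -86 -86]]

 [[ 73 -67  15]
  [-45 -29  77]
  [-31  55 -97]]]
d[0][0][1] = 14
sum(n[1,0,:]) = 69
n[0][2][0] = 16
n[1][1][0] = -58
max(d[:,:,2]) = 77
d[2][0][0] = 73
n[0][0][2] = 19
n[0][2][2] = 63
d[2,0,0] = 73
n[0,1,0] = -55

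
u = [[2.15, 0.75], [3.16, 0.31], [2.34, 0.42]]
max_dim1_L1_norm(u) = 3.47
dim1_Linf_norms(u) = [2.15, 3.16, 2.34]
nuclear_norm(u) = 4.99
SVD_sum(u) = [[2.21, 0.40], [3.12, 0.56], [2.34, 0.42]] + [[-0.06, 0.35],  [0.04, -0.25],  [0.0, -0.0]]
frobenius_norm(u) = 4.57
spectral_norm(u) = 4.55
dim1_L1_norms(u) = [2.9, 3.47, 2.76]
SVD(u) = [[-0.49, 0.82], [-0.7, -0.58], [-0.52, -0.0]] @ diag([4.552602655866554, 0.43875854156562566]) @ [[-0.98, -0.18], [-0.18, 0.98]]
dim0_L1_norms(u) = [7.65, 1.48]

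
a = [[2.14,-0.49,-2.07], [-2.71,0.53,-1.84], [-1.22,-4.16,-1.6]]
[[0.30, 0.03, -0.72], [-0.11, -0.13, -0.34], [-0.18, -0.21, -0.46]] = a @ [[0.09, 0.04, -0.06], [0.04, 0.03, 0.02], [-0.06, 0.02, 0.28]]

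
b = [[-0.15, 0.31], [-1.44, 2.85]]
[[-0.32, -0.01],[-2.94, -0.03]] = b @ [[0.54, -0.87], [-0.76, -0.45]]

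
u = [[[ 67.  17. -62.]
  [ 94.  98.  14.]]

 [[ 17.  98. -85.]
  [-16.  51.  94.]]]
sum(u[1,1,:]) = 129.0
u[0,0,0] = 67.0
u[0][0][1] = 17.0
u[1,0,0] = 17.0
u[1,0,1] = 98.0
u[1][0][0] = 17.0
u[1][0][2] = -85.0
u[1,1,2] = 94.0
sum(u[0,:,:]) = 228.0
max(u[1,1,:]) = 94.0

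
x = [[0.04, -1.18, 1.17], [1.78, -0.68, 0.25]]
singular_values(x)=[2.12, 1.4]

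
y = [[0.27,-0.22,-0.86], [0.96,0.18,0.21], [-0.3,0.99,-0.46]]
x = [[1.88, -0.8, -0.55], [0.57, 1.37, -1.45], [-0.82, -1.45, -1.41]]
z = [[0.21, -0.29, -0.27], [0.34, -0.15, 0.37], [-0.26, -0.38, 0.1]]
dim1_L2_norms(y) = [0.93, 1.0, 1.13]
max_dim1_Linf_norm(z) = 0.38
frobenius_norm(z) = 0.84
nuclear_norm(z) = 1.44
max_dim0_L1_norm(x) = 3.62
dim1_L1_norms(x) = [3.23, 3.39, 3.68]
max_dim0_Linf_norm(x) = 1.88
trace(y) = -0.01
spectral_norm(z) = 0.53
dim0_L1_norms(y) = [1.53, 1.39, 1.53]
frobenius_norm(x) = 3.68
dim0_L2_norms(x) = [2.13, 2.15, 2.1]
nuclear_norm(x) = 6.35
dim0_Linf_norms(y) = [0.96, 0.99, 0.86]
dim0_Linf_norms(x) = [1.88, 1.45, 1.45]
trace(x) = 1.84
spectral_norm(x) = 2.27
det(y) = -1.03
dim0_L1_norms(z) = [0.81, 0.82, 0.74]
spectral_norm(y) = 1.18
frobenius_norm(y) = 1.77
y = x @ z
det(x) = -9.34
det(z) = 0.11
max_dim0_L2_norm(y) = 1.04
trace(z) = 0.16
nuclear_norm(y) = 3.05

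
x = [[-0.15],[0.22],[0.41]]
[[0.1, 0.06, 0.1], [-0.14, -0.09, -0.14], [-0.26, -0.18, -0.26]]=x @ [[-0.64,-0.43,-0.64]]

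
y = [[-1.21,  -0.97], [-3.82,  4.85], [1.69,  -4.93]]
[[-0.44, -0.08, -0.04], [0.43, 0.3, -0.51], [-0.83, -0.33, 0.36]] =y@[[0.18, 0.01, 0.07], [0.23, 0.07, -0.05]]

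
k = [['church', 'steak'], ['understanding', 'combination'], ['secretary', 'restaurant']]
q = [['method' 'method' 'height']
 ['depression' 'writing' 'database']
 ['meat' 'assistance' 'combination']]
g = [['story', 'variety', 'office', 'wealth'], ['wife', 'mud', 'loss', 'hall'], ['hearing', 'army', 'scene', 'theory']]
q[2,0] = 'meat'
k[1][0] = 'understanding'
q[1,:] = ['depression', 'writing', 'database']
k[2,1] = 'restaurant'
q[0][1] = 'method'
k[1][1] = 'combination'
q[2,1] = 'assistance'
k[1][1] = 'combination'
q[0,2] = 'height'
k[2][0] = 'secretary'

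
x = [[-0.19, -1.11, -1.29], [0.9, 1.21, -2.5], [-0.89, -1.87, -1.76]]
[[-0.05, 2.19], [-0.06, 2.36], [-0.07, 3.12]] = x@[[-0.00, 0.15], [0.01, -0.62], [0.03, -1.19]]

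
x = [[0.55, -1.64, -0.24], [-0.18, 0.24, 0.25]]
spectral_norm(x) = 1.78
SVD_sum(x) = [[0.56, -1.63, -0.28], [-0.1, 0.3, 0.05]] + [[-0.01, -0.01, 0.04], [-0.08, -0.06, 0.2]]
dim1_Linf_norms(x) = [1.64, 0.25]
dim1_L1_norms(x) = [2.43, 0.67]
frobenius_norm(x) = 1.79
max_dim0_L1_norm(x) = 1.88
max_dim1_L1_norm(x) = 2.43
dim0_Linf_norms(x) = [0.55, 1.64, 0.25]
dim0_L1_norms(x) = [0.73, 1.88, 0.49]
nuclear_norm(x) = 2.00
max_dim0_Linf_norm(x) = 1.64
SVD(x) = [[-0.98, 0.18], [0.18, 0.98]] @ diag([1.7752526891306093, 0.22511750206179157]) @ [[-0.32, 0.93, 0.16], [-0.34, -0.27, 0.9]]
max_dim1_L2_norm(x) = 1.75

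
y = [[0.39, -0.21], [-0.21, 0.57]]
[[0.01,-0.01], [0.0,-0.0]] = y @ [[0.02, -0.02], [0.01, -0.01]]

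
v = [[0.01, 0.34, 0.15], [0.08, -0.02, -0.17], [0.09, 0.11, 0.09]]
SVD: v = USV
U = [[0.90, -0.19, 0.39], [-0.24, -0.96, 0.1], [0.35, -0.18, -0.92]]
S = [0.41, 0.17, 0.09]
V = [[0.05,  0.86,  0.51], [-0.58,  -0.39,  0.72], [-0.82,  0.33,  -0.47]]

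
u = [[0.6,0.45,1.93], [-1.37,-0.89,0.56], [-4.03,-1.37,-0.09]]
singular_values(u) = [4.61, 2.0, 0.42]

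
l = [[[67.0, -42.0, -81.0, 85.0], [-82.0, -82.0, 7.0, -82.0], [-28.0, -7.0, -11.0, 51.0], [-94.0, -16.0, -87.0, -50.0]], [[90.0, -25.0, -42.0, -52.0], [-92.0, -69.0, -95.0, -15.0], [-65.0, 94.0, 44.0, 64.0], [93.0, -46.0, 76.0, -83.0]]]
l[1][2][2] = 44.0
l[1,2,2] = 44.0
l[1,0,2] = -42.0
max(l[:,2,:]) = 94.0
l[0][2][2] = -11.0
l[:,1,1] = [-82.0, -69.0]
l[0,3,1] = -16.0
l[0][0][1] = -42.0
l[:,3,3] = [-50.0, -83.0]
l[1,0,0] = 90.0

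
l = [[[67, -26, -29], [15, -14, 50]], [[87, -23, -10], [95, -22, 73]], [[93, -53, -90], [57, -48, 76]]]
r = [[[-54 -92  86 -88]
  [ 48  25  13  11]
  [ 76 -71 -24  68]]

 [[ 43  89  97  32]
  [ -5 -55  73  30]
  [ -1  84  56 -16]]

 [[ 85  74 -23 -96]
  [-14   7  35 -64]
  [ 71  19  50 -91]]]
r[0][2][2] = -24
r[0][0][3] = -88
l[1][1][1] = -22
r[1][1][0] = -5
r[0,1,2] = 13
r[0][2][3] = 68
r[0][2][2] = -24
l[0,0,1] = -26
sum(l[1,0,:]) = 54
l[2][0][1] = -53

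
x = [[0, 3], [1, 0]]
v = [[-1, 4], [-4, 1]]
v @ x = [[4, -3], [1, -12]]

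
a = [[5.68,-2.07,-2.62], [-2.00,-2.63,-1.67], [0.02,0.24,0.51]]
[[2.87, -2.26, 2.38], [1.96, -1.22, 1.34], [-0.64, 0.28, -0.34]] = a @ [[-0.05, -0.1, 0.08], [0.12, 0.26, -0.21], [-1.3, 0.44, -0.57]]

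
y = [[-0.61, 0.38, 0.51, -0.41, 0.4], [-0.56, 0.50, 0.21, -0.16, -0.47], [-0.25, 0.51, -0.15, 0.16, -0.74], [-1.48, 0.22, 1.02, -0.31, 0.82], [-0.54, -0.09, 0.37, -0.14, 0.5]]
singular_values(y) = [2.42, 1.27, 0.36, 0.12, 0.05]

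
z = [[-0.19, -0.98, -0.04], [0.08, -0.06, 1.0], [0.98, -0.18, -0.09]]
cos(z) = [[1.06,-0.09,0.5], [-0.49,1.15,0.04], [0.11,0.48,1.12]]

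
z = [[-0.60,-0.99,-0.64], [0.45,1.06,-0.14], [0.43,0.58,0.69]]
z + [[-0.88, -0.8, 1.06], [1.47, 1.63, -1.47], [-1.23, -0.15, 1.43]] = [[-1.48, -1.79, 0.42], [1.92, 2.69, -1.61], [-0.8, 0.43, 2.12]]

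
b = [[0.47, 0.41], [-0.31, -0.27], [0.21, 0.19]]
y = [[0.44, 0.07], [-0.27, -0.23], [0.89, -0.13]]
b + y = [[0.91, 0.48], [-0.58, -0.50], [1.10, 0.06]]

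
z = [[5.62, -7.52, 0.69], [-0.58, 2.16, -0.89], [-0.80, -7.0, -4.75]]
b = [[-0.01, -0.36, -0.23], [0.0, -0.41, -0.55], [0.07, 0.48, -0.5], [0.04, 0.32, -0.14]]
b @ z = [[0.34, 0.91, 1.41], [0.68, 2.96, 2.98], [0.52, 4.01, 2.0], [0.15, 1.37, 0.41]]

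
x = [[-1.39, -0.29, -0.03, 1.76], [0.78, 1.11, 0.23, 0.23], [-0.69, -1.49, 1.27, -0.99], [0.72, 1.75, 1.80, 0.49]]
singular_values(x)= [3.11, 2.35, 2.05, 0.07]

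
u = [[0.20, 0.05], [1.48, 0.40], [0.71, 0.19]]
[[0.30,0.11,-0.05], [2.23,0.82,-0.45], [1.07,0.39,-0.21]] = u @ [[1.71, 0.79, 0.52], [-0.75, -0.88, -3.06]]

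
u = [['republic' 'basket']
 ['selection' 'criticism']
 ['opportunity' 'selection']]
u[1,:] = ['selection', 'criticism']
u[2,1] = 'selection'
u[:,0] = ['republic', 'selection', 'opportunity']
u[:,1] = ['basket', 'criticism', 'selection']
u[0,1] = 'basket'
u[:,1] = ['basket', 'criticism', 'selection']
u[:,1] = ['basket', 'criticism', 'selection']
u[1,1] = 'criticism'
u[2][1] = 'selection'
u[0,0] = 'republic'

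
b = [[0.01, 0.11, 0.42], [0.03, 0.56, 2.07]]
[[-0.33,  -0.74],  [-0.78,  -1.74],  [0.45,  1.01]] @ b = [[-0.03, -0.45, -1.67], [-0.06, -1.06, -3.93], [0.03, 0.62, 2.28]]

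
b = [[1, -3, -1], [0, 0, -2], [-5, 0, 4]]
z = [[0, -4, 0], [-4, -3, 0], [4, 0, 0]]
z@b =[[0, 0, 8], [-4, 12, 10], [4, -12, -4]]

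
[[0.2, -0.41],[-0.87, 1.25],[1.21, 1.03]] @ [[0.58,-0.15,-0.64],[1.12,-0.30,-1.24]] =[[-0.34, 0.09, 0.38],  [0.90, -0.24, -0.99],  [1.86, -0.49, -2.05]]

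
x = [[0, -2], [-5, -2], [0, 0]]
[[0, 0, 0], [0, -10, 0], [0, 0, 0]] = x@[[0, 2, 0], [0, 0, 0]]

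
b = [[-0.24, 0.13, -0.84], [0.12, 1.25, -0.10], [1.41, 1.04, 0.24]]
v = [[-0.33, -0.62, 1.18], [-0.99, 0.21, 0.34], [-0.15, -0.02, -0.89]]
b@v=[[0.08, 0.19, 0.51], [-1.26, 0.19, 0.66], [-1.53, -0.66, 1.80]]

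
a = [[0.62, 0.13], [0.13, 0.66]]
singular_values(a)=[0.77, 0.51]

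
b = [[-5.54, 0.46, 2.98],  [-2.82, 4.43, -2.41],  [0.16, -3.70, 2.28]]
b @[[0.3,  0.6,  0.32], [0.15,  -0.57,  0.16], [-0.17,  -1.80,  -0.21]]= [[-2.10, -8.95, -2.33], [0.23, 0.12, 0.31], [-0.89, -1.9, -1.02]]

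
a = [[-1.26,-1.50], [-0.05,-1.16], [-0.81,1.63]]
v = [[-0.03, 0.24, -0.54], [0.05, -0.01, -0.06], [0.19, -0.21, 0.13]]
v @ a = [[0.46, -1.11], [-0.01, -0.16], [-0.33, 0.17]]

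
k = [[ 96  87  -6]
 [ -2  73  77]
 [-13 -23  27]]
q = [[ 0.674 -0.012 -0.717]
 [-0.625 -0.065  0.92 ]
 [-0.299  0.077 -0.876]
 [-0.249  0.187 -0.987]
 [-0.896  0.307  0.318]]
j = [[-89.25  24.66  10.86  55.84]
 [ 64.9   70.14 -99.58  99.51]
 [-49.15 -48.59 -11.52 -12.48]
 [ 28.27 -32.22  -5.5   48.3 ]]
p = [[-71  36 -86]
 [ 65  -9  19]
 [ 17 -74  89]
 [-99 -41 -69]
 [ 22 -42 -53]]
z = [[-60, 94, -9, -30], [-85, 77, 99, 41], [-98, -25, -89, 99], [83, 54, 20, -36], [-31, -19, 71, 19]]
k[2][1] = -23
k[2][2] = 27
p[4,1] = -42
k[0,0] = 96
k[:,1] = [87, 73, -23]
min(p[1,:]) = -9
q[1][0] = -0.625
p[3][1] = -41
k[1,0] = -2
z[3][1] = 54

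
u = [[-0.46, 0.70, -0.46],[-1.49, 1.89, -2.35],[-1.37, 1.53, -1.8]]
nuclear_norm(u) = 4.81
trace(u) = -0.37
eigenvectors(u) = [[0.10-0.27j, (0.1+0.27j), (-0.7+0j)], [(0.73+0j), 0.73-0.00j, -0.71+0.00j], [(0.61-0.07j), 0.61+0.07j, (-0.07+0j)]]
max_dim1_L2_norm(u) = 3.36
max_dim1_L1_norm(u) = 5.73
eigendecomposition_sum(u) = [[(-0.26+0.23j), 0.26-0.27j, -0.12+0.41j], [(-0.77-0.4j), (0.86+0.39j), -1.07+0.06j], [(-0.69-0.27j), (0.76+0.25j), (-0.89+0.15j)]] + [[(-0.26-0.23j), 0.26+0.27j, -0.12-0.41j], [(-0.77+0.4j), 0.86-0.39j, -1.07-0.06j], [(-0.69+0.27j), 0.76-0.25j, (-0.89-0.15j)]] + [[0.05+0.00j, (0.17-0j), -0.22+0.00j], [0.06+0.00j, (0.18-0j), (-0.22+0j)], [(0.01+0j), (0.02-0j), -0.02+0.00j]]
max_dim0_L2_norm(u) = 3.0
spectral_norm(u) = 4.43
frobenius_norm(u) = 4.44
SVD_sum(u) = [[-0.43, 0.53, -0.62], [-1.57, 1.92, -2.27], [-1.28, 1.56, -1.84]] + [[-0.06, 0.15, 0.17], [0.03, -0.06, -0.07], [-0.01, 0.03, 0.03]] + [[0.04, 0.02, -0.01], [0.06, 0.04, -0.01], [-0.08, -0.05, 0.01]]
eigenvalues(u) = [(-0.29+0.78j), (-0.29-0.78j), (0.21+0j)]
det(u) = 0.14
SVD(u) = [[-0.21, -0.91, 0.35], [-0.76, 0.38, 0.53], [-0.62, -0.15, -0.77]] @ diag([4.427517317921721, 0.2583889761836002, 0.12659200800230874]) @ [[0.47, -0.57, 0.68],  [0.27, -0.63, -0.72],  [0.84, 0.52, -0.14]]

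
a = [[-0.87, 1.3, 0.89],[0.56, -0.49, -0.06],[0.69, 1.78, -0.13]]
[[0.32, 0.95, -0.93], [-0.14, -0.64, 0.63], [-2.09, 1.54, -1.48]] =a@[[-0.87,-0.38,0.38], [-0.79,0.96,-0.93], [0.66,-0.71,0.69]]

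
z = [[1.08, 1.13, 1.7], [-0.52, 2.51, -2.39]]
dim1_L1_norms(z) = [3.91, 5.42]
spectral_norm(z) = 3.57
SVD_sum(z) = [[0.18, -0.51, 0.64], [-0.74, 2.11, -2.65]] + [[0.9, 1.64, 1.06], [0.22, 0.40, 0.26]]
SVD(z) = [[-0.24,0.97], [0.97,0.24]] @ diag([3.5659205675686385, 2.213619322690999]) @ [[-0.21, 0.61, -0.76], [0.42, 0.76, 0.49]]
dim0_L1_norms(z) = [1.6, 3.64, 4.09]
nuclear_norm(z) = 5.78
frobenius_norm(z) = 4.20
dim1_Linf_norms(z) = [1.7, 2.51]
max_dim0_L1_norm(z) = 4.09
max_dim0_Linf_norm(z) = 2.51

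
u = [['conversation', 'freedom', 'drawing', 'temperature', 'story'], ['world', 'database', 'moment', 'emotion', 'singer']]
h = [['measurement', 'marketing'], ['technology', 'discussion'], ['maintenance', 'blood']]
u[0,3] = 'temperature'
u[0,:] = ['conversation', 'freedom', 'drawing', 'temperature', 'story']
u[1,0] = 'world'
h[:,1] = ['marketing', 'discussion', 'blood']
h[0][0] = 'measurement'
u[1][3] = 'emotion'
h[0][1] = 'marketing'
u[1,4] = 'singer'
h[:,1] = ['marketing', 'discussion', 'blood']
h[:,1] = ['marketing', 'discussion', 'blood']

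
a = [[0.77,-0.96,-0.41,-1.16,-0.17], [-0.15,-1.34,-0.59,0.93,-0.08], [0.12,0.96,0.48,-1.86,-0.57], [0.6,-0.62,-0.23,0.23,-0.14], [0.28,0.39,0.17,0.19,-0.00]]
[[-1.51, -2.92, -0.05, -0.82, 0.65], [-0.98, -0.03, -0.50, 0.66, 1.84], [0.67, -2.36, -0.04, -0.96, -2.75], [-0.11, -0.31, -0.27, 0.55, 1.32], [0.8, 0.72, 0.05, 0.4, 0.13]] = a @[[0.52,0.07,0.07,0.47,1.14], [1.27,0.36,0.47,0.00,-0.26], [0.07,1.56,-0.68,0.49,-1.51], [0.78,1.57,-0.2,1.0,0.87], [-1.41,0.96,0.96,-1.07,0.51]]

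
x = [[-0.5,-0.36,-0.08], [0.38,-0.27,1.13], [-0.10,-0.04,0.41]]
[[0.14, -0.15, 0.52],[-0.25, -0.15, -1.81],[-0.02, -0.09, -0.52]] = x@[[-0.3,0.18,-0.64],[0.06,0.19,-0.23],[-0.11,-0.15,-1.44]]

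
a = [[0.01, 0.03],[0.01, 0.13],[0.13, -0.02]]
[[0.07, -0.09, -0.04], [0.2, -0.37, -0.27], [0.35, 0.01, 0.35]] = a@[[2.92, -0.34, 2.38], [1.31, -2.83, -2.24]]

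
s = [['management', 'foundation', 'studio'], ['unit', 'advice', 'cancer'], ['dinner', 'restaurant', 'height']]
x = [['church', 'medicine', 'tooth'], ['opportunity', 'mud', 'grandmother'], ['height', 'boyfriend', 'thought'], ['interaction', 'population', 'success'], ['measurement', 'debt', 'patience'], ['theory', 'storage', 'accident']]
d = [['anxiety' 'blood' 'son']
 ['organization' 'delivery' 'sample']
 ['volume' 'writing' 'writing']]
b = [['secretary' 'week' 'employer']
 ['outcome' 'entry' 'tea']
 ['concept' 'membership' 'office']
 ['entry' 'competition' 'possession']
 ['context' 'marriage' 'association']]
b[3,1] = 'competition'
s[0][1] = 'foundation'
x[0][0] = 'church'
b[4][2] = 'association'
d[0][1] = 'blood'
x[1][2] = 'grandmother'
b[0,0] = 'secretary'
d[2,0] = 'volume'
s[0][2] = 'studio'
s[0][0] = 'management'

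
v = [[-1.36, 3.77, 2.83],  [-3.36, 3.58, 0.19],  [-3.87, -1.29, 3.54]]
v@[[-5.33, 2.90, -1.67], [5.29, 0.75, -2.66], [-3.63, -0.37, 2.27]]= [[16.92, -2.16, -1.33], [36.16, -7.13, -3.48], [0.95, -13.50, 17.93]]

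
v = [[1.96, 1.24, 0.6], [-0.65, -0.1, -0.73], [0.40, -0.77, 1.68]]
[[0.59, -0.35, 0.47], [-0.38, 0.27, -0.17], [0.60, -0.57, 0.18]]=v @ [[-0.19, -0.32, 0.66], [0.48, 0.29, -0.52], [0.62, -0.13, -0.29]]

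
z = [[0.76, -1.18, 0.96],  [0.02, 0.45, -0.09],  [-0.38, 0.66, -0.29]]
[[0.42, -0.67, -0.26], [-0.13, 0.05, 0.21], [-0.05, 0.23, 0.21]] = z @ [[-0.67,-0.17,0.15], [-0.08,0.00,0.51], [0.87,-0.56,0.24]]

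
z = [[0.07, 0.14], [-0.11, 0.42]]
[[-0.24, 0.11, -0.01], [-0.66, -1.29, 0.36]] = z @ [[-0.15, 5.06, -1.25], [-1.62, -1.75, 0.53]]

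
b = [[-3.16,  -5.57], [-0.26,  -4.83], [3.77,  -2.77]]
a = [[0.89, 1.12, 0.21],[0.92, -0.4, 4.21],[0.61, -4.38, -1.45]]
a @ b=[[-2.31, -10.95], [13.07, -14.85], [-6.26, 21.77]]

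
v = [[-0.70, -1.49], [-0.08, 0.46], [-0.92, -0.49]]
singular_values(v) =[1.9, 0.64]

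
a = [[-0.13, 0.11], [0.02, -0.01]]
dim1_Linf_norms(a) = [0.13, 0.02]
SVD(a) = [[-0.99, 0.13], [0.13, 0.99]] @ diag([0.17167561495023687, 0.005242445179304473]) @ [[0.77, -0.64], [0.64, 0.77]]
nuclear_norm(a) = 0.18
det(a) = -0.00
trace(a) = -0.14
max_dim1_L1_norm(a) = 0.24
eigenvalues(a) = [-0.15, 0.01]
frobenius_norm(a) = 0.17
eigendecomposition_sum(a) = [[-0.13, 0.11], [0.02, -0.02]] + [[0.00, 0.00], [0.0, 0.01]]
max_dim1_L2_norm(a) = 0.17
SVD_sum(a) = [[-0.13, 0.11],[0.02, -0.01]] + [[0.00, 0.00], [0.0, 0.0]]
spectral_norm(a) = 0.17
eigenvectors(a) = [[-0.99, -0.63], [0.15, -0.78]]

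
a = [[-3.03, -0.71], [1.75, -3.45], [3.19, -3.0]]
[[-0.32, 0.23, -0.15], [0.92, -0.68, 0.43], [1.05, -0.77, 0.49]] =a @ [[0.15, -0.11, 0.07], [-0.19, 0.14, -0.09]]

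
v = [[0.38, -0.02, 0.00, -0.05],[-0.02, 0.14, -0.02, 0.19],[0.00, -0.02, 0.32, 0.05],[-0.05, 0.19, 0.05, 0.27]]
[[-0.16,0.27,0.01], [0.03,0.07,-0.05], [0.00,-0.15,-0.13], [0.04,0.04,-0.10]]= v @ [[-0.40, 0.77, -0.0], [-0.27, -0.08, -0.16], [-0.05, -0.54, -0.38], [0.29, 0.43, -0.19]]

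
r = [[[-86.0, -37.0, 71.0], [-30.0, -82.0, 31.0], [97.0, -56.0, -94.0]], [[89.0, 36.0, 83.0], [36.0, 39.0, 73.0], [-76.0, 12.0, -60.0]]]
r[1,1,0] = 36.0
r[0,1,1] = -82.0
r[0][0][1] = -37.0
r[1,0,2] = 83.0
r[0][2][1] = -56.0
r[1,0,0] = 89.0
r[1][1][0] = 36.0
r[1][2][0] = -76.0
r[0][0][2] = 71.0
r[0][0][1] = -37.0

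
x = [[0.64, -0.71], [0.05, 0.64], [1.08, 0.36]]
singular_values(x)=[1.26, 1.02]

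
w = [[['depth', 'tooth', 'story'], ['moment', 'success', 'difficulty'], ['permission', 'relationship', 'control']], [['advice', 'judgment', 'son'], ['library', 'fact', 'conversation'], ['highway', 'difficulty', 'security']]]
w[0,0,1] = 'tooth'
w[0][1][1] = 'success'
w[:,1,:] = [['moment', 'success', 'difficulty'], ['library', 'fact', 'conversation']]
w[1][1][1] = 'fact'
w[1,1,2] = 'conversation'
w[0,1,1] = 'success'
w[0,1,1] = 'success'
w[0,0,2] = 'story'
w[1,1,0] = 'library'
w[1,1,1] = 'fact'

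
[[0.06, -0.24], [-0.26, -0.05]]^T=[[0.06, -0.26], [-0.24, -0.05]]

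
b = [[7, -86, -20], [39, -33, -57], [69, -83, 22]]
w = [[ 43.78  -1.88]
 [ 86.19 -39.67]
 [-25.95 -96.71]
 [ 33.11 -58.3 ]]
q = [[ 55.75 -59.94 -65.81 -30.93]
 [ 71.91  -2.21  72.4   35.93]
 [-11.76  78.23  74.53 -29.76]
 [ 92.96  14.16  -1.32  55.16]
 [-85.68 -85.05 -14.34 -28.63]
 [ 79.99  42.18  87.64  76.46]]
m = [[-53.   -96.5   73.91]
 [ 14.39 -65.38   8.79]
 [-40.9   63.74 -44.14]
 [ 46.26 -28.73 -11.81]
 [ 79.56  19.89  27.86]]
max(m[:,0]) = 79.56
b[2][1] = -83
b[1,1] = -33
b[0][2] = -20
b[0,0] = 7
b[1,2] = -57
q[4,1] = -85.05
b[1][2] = -57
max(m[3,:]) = 46.26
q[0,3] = -30.93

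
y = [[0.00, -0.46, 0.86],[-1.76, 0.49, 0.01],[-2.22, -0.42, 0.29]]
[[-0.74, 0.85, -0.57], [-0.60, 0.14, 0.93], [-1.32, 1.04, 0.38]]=y @ [[0.44, -0.26, -0.34], [0.37, -0.66, 0.69], [-0.66, 0.63, -0.29]]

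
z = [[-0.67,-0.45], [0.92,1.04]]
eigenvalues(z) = [-0.38, 0.75]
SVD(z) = [[-0.5, 0.87], [0.87, 0.50]] @ diag([1.5962494984166946, 0.17716528668012557]) @ [[0.71, 0.71],[-0.71, 0.71]]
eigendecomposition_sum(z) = [[-0.48, -0.15], [0.31, 0.1]] + [[-0.19, -0.3], [0.61, 0.94]]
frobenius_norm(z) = 1.61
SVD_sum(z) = [[-0.56, -0.56], [0.98, 0.98]] + [[-0.11, 0.11], [-0.06, 0.06]]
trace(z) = 0.37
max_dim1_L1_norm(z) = 1.96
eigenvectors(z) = [[-0.84, 0.3],[0.54, -0.95]]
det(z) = -0.28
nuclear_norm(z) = 1.77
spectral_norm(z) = 1.60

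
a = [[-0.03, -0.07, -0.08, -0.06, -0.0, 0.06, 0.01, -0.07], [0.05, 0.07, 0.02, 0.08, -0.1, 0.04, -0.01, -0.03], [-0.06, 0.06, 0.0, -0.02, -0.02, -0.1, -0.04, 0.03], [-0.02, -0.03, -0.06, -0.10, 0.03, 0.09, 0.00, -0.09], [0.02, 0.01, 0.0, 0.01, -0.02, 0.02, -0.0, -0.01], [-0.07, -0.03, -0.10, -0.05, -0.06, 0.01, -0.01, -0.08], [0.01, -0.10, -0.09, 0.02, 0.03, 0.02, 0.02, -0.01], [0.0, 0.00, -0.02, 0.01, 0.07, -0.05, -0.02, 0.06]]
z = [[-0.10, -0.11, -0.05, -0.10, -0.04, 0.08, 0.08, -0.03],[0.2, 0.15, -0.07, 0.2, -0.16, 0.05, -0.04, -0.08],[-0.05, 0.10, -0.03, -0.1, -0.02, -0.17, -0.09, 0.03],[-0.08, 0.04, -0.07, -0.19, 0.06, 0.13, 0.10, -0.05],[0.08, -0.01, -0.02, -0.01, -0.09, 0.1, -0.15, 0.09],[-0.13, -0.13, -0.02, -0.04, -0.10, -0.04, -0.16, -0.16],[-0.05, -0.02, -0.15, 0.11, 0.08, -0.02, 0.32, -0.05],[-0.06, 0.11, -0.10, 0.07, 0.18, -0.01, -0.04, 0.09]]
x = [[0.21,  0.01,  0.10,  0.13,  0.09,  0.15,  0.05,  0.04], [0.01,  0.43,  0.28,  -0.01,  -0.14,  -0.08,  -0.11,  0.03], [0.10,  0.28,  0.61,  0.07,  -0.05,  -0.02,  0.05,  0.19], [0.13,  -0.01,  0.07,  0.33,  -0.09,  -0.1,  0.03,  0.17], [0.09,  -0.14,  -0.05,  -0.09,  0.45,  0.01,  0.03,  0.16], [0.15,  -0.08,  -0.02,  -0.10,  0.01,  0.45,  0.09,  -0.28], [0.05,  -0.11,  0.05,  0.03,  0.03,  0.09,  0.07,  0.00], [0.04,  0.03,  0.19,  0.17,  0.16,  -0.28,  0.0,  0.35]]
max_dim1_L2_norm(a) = 0.18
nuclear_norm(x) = 2.91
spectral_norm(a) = 0.29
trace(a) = 0.01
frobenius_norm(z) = 0.84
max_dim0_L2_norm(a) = 0.17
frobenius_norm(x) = 1.42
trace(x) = 2.90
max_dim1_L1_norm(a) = 0.42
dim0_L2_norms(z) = [0.3, 0.28, 0.22, 0.34, 0.3, 0.26, 0.42, 0.23]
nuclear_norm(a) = 0.83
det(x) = 0.00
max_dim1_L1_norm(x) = 1.37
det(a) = -0.00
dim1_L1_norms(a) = [0.38, 0.4, 0.33, 0.42, 0.09, 0.41, 0.3, 0.23]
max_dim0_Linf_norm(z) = 0.32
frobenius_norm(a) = 0.41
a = z @ x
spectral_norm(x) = 0.98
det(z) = 0.00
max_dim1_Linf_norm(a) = 0.1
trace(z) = 0.11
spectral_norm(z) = 0.49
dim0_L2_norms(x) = [0.33, 0.55, 0.71, 0.42, 0.52, 0.57, 0.18, 0.54]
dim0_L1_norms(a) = [0.26, 0.37, 0.37, 0.35, 0.33, 0.39, 0.11, 0.38]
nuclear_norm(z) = 2.08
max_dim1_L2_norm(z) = 0.39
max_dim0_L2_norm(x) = 0.71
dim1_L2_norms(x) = [0.33, 0.55, 0.71, 0.42, 0.52, 0.57, 0.18, 0.54]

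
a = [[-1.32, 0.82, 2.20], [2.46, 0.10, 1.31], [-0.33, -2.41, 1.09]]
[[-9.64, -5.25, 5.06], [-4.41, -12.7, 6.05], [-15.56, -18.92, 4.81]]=a @ [[0.88,-2.29,0.85],  [3.93,5.53,-0.72],  [-5.32,-5.82,3.08]]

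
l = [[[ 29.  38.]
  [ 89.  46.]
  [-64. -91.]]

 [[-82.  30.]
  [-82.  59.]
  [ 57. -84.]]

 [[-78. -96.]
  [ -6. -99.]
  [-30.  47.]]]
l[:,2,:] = [[-64.0, -91.0], [57.0, -84.0], [-30.0, 47.0]]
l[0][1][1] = 46.0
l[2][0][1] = -96.0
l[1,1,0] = -82.0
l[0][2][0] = -64.0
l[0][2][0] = -64.0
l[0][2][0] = -64.0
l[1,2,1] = -84.0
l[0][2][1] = -91.0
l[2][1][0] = -6.0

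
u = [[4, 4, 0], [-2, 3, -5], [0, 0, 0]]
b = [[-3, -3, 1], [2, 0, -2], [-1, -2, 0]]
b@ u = [[-6, -21, 15], [8, 8, 0], [0, -10, 10]]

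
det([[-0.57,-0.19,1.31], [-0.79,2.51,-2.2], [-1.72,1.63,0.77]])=-0.012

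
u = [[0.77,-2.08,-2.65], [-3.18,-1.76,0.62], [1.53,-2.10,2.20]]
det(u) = -43.34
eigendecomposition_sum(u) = [[-0.99+0.00j, (-1.49+0j), (-0.3+0j)], [-1.64+0.00j, (-2.47+0j), -0.49+0.00j], [-0.33+0.00j, -0.50+0.00j, (-0.1+0j)]] + [[(0.88+0.9j), (-0.29-0.73j), -1.18+0.90j], [-0.77-0.38j, (0.35+0.4j), 0.55-0.85j], [(0.93-1.1j), -0.80+0.41j, (1.15+1.25j)]] + [[0.88-0.90j,(-0.29+0.73j),(-1.18-0.9j)], [-0.77+0.38j,0.35-0.40j,(0.55+0.85j)], [0.93+1.10j,-0.80-0.41j,(1.15-1.25j)]]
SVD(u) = [[-0.25, -0.83, 0.50], [0.96, -0.28, 0.02], [0.12, 0.49, 0.87]] @ diag([3.7055528014352213, 3.4589353808465235, 3.3810862850426795]) @ [[-0.83,-0.38,0.41], [0.29,0.34,0.89], [0.49,-0.86,0.18]]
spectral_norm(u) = 3.71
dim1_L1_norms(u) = [5.5, 5.56, 5.83]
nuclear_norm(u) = 10.55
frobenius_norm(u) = 6.09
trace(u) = 1.21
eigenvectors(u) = [[(-0.51+0j),0.05-0.60j,0.05+0.60j], [-0.84+0.00j,0.10+0.40j,0.10-0.40j], [-0.17+0.00j,(-0.69+0j),-0.69-0.00j]]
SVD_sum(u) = [[0.77,0.36,-0.38], [-2.94,-1.37,1.46], [-0.37,-0.17,0.18]] + [[-0.82, -0.99, -2.56], [-0.27, -0.33, -0.86], [0.48, 0.58, 1.5]] + [[0.82, -1.45, 0.30],[0.04, -0.06, 0.01],[1.42, -2.51, 0.51]]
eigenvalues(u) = [(-3.56+0j), (2.38+2.55j), (2.38-2.55j)]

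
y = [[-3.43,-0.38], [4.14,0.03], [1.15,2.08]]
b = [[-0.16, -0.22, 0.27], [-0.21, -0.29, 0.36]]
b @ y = [[-0.05, 0.62], [-0.07, 0.82]]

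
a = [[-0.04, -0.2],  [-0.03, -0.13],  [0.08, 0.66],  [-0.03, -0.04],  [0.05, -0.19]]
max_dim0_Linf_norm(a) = 0.66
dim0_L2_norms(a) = [0.11, 0.73]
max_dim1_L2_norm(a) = 0.66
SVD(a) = [[0.28, 0.23], [0.18, 0.2], [-0.91, -0.11], [0.06, 0.32], [0.25, -0.89]] @ diag([0.7323051766985951, 0.07892482613499602]) @ [[-0.11, -0.99],  [-0.99, 0.11]]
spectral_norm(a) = 0.73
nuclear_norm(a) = 0.81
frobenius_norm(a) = 0.74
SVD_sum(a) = [[-0.02, -0.20], [-0.01, -0.13], [0.07, 0.66], [-0.0, -0.04], [-0.02, -0.18]] + [[-0.02, 0.0], [-0.02, 0.0], [0.01, -0.00], [-0.03, 0.0], [0.07, -0.01]]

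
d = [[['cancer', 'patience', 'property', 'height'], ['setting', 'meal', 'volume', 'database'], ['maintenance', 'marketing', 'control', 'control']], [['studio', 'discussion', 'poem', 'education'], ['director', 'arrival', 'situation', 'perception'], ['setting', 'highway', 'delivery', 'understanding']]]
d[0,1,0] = 'setting'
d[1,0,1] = 'discussion'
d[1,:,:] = [['studio', 'discussion', 'poem', 'education'], ['director', 'arrival', 'situation', 'perception'], ['setting', 'highway', 'delivery', 'understanding']]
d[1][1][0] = 'director'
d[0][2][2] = 'control'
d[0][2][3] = 'control'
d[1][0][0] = 'studio'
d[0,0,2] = 'property'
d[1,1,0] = 'director'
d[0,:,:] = [['cancer', 'patience', 'property', 'height'], ['setting', 'meal', 'volume', 'database'], ['maintenance', 'marketing', 'control', 'control']]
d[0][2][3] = 'control'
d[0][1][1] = 'meal'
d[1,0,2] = 'poem'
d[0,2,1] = 'marketing'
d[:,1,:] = [['setting', 'meal', 'volume', 'database'], ['director', 'arrival', 'situation', 'perception']]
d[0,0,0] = 'cancer'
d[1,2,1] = 'highway'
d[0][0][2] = 'property'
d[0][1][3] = 'database'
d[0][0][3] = 'height'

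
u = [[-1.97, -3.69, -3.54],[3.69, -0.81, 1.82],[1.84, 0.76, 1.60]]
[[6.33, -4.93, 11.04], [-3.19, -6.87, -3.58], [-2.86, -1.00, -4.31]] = u@[[-0.48, -1.41, -0.46], [-0.5, 2.08, -1.23], [-1.0, 0.01, -1.58]]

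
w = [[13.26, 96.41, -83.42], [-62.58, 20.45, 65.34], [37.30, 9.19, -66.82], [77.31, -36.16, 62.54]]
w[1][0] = -62.58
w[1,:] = [-62.58, 20.45, 65.34]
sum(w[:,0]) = 65.28999999999999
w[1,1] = 20.45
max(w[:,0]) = 77.31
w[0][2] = -83.42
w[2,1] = 9.19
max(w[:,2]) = 65.34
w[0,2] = -83.42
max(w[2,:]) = 37.3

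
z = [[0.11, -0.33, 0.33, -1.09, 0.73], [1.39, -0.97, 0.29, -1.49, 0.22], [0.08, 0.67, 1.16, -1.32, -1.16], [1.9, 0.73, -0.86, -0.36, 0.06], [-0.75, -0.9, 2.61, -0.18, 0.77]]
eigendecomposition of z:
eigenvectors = [[(-0.3+0j), (-0.05-0.45j), -0.05+0.45j, -0.33+0.05j, -0.33-0.05j],[0.78+0.00j, -0.16-0.51j, (-0.16+0.51j), -0.31-0.03j, (-0.31+0.03j)],[(-0.14+0j), -0.18-0.04j, (-0.18+0.04j), (-0.3-0.38j), (-0.3+0.38j)],[(-0.25+0j), (-0.62+0j), -0.62-0.00j, -0.06+0.34j, (-0.06-0.34j)],[0.47+0.00j, 0.31-0.08j, (0.31+0.08j), (-0.66+0j), -0.66-0.00j]]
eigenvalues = [(-0.94+0j), (-0.3+1.93j), (-0.3-1.93j), (1.12+1.61j), (1.12-1.61j)]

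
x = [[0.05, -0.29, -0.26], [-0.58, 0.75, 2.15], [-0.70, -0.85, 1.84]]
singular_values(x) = [2.98, 1.18, 0.01]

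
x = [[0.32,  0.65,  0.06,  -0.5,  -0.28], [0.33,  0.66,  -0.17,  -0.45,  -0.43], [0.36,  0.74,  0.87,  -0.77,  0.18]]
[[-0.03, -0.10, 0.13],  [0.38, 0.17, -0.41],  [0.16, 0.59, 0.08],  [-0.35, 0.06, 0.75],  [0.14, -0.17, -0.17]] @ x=[[0.0, 0.01, 0.13, -0.04, 0.07], [0.03, 0.06, -0.36, 0.05, -0.25], [0.27, 0.55, -0.02, -0.41, -0.28], [0.18, 0.37, 0.62, -0.43, 0.21], [-0.07, -0.15, -0.11, 0.14, 0.0]]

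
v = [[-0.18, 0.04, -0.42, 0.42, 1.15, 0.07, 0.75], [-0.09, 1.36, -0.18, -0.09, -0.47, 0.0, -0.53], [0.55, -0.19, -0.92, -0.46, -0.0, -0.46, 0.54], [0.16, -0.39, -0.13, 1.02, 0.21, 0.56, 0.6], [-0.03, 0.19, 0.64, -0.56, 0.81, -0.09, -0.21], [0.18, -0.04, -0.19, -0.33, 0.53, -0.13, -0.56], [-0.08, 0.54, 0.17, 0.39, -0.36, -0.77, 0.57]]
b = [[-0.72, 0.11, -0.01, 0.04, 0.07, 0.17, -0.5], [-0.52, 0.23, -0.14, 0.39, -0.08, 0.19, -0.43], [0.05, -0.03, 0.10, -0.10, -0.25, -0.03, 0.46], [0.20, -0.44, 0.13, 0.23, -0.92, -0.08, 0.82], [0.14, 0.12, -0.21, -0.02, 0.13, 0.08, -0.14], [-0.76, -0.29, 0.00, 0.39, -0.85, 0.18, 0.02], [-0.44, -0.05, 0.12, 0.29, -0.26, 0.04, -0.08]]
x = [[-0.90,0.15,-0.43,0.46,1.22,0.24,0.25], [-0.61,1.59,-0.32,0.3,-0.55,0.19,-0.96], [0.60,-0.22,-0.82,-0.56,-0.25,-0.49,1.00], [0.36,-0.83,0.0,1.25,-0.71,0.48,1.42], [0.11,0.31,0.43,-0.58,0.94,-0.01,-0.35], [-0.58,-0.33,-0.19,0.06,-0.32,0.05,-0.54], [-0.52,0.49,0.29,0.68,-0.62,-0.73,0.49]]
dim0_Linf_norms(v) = [0.55, 1.36, 0.92, 1.02, 1.15, 0.77, 0.75]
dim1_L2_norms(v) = [1.51, 1.55, 1.38, 1.4, 1.21, 0.89, 1.24]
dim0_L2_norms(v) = [0.64, 1.54, 1.24, 1.42, 1.63, 1.07, 1.48]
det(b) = -0.00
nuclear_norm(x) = 10.18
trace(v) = 2.53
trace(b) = 0.07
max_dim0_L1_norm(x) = 5.01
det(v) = -0.98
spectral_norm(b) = 1.70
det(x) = 0.98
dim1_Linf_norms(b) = [0.72, 0.52, 0.46, 0.92, 0.21, 0.85, 0.44]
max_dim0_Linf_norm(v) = 1.36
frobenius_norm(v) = 3.51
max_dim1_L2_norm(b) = 1.35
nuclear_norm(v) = 8.31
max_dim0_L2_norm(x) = 2.16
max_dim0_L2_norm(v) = 1.63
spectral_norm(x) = 2.86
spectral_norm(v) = 2.09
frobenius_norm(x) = 4.44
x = b + v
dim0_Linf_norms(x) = [0.9, 1.59, 0.82, 1.25, 1.22, 0.73, 1.42]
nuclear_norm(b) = 4.18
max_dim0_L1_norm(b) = 2.83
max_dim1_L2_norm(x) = 2.27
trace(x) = 2.60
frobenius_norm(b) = 2.39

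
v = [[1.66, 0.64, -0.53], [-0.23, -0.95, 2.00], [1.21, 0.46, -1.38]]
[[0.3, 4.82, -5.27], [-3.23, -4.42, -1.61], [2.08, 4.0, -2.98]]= v@[[-0.23, 1.50, -3.75], [-0.48, 3.22, 0.77], [-1.87, -0.51, -0.87]]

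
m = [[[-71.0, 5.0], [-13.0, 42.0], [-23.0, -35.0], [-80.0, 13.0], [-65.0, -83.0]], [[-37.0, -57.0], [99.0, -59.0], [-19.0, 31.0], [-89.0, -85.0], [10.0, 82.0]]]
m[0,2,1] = -35.0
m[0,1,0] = -13.0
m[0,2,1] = -35.0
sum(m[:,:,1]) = -146.0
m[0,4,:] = [-65.0, -83.0]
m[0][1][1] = 42.0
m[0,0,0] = -71.0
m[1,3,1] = -85.0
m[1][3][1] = -85.0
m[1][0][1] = -57.0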